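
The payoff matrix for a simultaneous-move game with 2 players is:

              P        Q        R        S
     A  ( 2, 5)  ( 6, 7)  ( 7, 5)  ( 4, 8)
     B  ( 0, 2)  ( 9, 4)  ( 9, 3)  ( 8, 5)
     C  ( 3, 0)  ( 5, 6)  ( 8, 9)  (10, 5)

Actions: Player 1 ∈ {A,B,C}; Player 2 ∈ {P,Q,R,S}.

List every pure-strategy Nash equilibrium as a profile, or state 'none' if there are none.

(A,P): not NE [P1→C gives 3>2; P2→S gives 8>5]
(A,Q): not NE [P1→B gives 9>6; P2→S gives 8>7]
(A,R): not NE [P1→B gives 9>7; P2→S gives 8>5]
(A,S): not NE [P1→C gives 10>4]
(B,P): not NE [P1→C gives 3>0; P2→S gives 5>2]
(B,Q): not NE [P2→S gives 5>4]
(B,R): not NE [P2→S gives 5>3]
(B,S): not NE [P1→C gives 10>8]
(C,P): not NE [P2→R gives 9>0]
(C,Q): not NE [P1→B gives 9>5; P2→R gives 9>6]
(C,R): not NE [P1→B gives 9>8]
(C,S): not NE [P2→R gives 9>5]

Equilibria: none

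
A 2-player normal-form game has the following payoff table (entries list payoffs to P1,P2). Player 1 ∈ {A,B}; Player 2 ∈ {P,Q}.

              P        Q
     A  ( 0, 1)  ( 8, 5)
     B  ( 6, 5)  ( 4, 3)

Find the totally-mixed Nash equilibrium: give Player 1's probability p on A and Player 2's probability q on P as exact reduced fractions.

P1 indiff ⇒ q·0+(1-q)·8 = q·6+(1-q)·4 ⇒ q(-6) = (1-q)(-4) ⇒ q = 2/5
P2 indiff ⇒ p·1+(1-p)·5 = p·5+(1-p)·3 ⇒ p(-4) = (1-p)(-2) ⇒ p = 1/3

p=1/3, q=2/5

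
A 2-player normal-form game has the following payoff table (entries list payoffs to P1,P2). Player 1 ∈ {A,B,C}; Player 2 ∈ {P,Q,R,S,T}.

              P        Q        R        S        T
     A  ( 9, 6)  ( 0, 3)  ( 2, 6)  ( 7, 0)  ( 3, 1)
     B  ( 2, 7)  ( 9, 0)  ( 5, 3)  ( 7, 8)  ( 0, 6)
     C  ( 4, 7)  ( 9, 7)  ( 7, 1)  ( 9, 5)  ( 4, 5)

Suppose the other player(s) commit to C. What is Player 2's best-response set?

P2 best: {P,Q}

u_2(P vs C) = 7
u_2(Q vs C) = 7
u_2(R vs C) = 1
u_2(S vs C) = 5
u_2(T vs C) = 5
max payoff 7 at {P,Q}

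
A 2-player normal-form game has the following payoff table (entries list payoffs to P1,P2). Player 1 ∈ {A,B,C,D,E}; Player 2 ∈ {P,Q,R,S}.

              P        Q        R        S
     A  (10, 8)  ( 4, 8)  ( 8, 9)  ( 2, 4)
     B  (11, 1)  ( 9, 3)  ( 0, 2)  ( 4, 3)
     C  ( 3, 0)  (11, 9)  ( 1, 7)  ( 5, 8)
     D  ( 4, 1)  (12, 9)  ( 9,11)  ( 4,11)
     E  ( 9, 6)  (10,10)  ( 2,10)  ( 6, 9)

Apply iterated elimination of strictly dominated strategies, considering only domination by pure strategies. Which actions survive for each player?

P2 drop P (R beats it: A:9>8 B:2>1 C:7>0 D:11>1 E:10>6)
P1 drop A (D beats it: Q:12>4 R:9>8 S:4>2)
P1 drop B (C beats it: Q:11>9 R:1>0 S:5>4)
P1→{C,D,E} P2→{Q,R,S}

Remaining: P1:{C,D,E} P2:{Q,R,S}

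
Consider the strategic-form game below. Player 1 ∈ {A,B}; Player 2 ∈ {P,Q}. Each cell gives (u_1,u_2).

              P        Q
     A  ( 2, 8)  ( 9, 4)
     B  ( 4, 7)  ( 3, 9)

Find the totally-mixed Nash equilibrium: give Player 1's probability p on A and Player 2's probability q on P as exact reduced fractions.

(p,q) = (1/3, 3/4)

P1 indiff ⇒ q·2+(1-q)·9 = q·4+(1-q)·3 ⇒ q(-2) = (1-q)(-6) ⇒ q = 3/4
P2 indiff ⇒ p·8+(1-p)·7 = p·4+(1-p)·9 ⇒ p(4) = (1-p)(2) ⇒ p = 1/3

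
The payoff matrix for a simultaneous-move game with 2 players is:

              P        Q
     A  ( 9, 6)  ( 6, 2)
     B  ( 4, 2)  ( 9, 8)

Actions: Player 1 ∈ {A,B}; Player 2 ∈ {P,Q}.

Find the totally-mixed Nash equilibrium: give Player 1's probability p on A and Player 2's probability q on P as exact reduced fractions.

P1 indiff ⇒ q·9+(1-q)·6 = q·4+(1-q)·9 ⇒ q(5) = (1-q)(3) ⇒ q = 3/8
P2 indiff ⇒ p·6+(1-p)·2 = p·2+(1-p)·8 ⇒ p(4) = (1-p)(6) ⇒ p = 3/5

p=3/5, q=3/8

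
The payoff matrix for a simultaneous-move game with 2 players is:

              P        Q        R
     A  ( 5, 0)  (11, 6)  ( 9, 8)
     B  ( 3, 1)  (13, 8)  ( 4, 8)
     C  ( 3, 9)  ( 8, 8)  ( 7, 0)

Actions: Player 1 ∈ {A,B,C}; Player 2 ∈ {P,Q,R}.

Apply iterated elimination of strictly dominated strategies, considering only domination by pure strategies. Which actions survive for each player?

P1 drop C (A beats it: P:5>3 Q:11>8 R:9>7)
P2 drop P (Q beats it: A:6>0 B:8>1)
P1→{A,B} P2→{Q,R}

Remaining: P1:{A,B} P2:{Q,R}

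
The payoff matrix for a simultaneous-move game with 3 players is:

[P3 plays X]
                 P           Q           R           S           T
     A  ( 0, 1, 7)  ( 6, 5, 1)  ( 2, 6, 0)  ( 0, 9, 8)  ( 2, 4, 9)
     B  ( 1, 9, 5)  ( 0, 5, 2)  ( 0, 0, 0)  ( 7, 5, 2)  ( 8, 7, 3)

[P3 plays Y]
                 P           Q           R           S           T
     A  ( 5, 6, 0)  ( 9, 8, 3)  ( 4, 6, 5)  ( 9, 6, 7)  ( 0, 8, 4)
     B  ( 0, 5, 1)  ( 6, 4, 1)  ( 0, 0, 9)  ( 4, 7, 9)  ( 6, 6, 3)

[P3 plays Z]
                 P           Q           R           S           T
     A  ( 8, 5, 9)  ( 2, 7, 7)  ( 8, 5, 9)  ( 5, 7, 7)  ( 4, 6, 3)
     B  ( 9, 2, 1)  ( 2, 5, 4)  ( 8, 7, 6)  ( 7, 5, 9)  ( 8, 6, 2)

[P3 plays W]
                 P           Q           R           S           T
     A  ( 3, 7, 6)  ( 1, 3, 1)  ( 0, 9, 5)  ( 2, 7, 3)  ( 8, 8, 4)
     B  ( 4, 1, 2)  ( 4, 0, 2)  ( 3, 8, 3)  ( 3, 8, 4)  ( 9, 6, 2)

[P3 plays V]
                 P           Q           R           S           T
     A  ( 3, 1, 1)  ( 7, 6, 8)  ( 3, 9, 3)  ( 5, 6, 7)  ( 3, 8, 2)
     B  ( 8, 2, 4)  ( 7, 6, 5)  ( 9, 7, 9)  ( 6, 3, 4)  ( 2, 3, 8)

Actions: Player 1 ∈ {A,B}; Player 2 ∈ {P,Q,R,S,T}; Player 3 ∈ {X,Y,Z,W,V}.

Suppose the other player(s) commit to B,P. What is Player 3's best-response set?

BR_3 = {X}

u_3(X vs B,P) = 5
u_3(Y vs B,P) = 1
u_3(Z vs B,P) = 1
u_3(W vs B,P) = 2
u_3(V vs B,P) = 4
max payoff 5 at {X}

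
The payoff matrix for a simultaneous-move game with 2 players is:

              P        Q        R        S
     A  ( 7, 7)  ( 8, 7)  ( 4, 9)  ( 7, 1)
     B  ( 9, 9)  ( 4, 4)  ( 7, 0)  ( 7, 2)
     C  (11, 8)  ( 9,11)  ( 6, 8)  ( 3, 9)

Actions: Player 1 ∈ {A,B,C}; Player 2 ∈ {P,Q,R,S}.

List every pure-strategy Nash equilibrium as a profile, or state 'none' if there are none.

(A,P): not NE [P1→C gives 11>7; P2→R gives 9>7]
(A,Q): not NE [P1→C gives 9>8; P2→R gives 9>7]
(A,R): not NE [P1→B gives 7>4]
(A,S): not NE [P2→R gives 9>1]
(B,P): not NE [P1→C gives 11>9]
(B,Q): not NE [P1→C gives 9>4; P2→P gives 9>4]
(B,R): not NE [P2→P gives 9>0]
(B,S): not NE [P2→P gives 9>2]
(C,P): not NE [P2→Q gives 11>8]
(C,Q): NE
(C,R): not NE [P1→B gives 7>6; P2→Q gives 11>8]
(C,S): not NE [P1→B gives 7>3; P2→Q gives 11>9]

NE set: (C,Q)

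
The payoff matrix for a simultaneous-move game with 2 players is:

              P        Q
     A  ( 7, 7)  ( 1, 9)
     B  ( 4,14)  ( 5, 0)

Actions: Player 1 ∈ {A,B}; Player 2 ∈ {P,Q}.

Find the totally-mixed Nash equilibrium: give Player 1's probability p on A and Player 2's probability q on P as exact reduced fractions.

P1 mixes 7/8 on A; P2 mixes 4/7 on P

P1 indiff ⇒ q·7+(1-q)·1 = q·4+(1-q)·5 ⇒ q(3) = (1-q)(4) ⇒ q = 4/7
P2 indiff ⇒ p·7+(1-p)·14 = p·9+(1-p)·0 ⇒ p(-2) = (1-p)(-14) ⇒ p = 7/8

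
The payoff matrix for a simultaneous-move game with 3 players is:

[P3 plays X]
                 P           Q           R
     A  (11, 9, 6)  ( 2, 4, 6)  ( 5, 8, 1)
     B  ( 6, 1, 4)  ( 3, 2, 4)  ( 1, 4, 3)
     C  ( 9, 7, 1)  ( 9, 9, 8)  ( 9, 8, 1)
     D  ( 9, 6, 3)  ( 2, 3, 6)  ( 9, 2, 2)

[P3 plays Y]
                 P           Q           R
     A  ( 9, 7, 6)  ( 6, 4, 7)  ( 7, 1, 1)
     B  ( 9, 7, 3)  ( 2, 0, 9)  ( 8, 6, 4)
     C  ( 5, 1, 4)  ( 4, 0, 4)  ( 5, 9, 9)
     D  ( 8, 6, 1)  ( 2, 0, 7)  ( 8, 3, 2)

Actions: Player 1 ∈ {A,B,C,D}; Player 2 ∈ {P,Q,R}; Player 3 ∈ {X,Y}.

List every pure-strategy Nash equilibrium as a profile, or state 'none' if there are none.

(A,P,X): NE
(A,P,Y): NE
(A,Q,X): not NE [P1→C gives 9>2; P2→P gives 9>4; P3→Y gives 7>6]
(A,Q,Y): not NE [P2→P gives 7>4]
(A,R,X): not NE [P1→D gives 9>5; P2→P gives 9>8]
(A,R,Y): not NE [P1→D gives 8>7; P2→P gives 7>1]
(B,P,X): not NE [P1→A gives 11>6; P2→R gives 4>1]
(B,P,Y): not NE [P3→X gives 4>3]
(B,Q,X): not NE [P1→C gives 9>3; P2→R gives 4>2; P3→Y gives 9>4]
(B,Q,Y): not NE [P1→A gives 6>2; P2→P gives 7>0]
(B,R,X): not NE [P1→D gives 9>1; P3→Y gives 4>3]
(B,R,Y): not NE [P2→P gives 7>6]
(C,P,X): not NE [P1→A gives 11>9; P2→Q gives 9>7; P3→Y gives 4>1]
(C,P,Y): not NE [P1→B gives 9>5; P2→R gives 9>1]
(C,Q,X): NE
(C,Q,Y): not NE [P1→A gives 6>4; P2→R gives 9>0; P3→X gives 8>4]
(C,R,X): not NE [P2→Q gives 9>8; P3→Y gives 9>1]
(C,R,Y): not NE [P1→D gives 8>5]
(D,P,X): not NE [P1→A gives 11>9]
(D,P,Y): not NE [P1→B gives 9>8; P3→X gives 3>1]
(D,Q,X): not NE [P1→C gives 9>2; P2→P gives 6>3; P3→Y gives 7>6]
(D,Q,Y): not NE [P1→A gives 6>2; P2→P gives 6>0]
(D,R,X): not NE [P2→P gives 6>2]
(D,R,Y): not NE [P2→P gives 6>3]

Nash profiles: (A,P,X), (A,P,Y), (C,Q,X)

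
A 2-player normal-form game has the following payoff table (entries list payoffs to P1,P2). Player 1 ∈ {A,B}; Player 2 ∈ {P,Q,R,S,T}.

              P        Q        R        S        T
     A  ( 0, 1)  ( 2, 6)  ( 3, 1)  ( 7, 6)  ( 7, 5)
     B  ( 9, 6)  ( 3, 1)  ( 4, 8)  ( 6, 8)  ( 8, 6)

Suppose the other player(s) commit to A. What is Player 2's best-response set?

P2 best: {Q,S}

u_2(P vs A) = 1
u_2(Q vs A) = 6
u_2(R vs A) = 1
u_2(S vs A) = 6
u_2(T vs A) = 5
max payoff 6 at {Q,S}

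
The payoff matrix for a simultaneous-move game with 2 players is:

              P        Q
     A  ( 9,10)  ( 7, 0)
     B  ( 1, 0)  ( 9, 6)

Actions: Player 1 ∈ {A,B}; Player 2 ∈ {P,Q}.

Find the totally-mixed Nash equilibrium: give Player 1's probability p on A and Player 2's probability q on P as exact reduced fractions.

P1 indiff ⇒ q·9+(1-q)·7 = q·1+(1-q)·9 ⇒ q(8) = (1-q)(2) ⇒ q = 1/5
P2 indiff ⇒ p·10+(1-p)·0 = p·0+(1-p)·6 ⇒ p(10) = (1-p)(6) ⇒ p = 3/8

P1 mixes 3/8 on A; P2 mixes 1/5 on P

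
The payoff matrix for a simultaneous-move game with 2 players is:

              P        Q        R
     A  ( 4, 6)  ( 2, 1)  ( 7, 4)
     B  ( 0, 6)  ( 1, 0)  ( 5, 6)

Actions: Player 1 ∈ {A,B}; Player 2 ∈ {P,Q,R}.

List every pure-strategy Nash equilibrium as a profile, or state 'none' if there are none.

(A,P): NE
(A,Q): not NE [P2→P gives 6>1]
(A,R): not NE [P2→P gives 6>4]
(B,P): not NE [P1→A gives 4>0]
(B,Q): not NE [P1→A gives 2>1; P2→R gives 6>0]
(B,R): not NE [P1→A gives 7>5]

Nash profiles: (A,P)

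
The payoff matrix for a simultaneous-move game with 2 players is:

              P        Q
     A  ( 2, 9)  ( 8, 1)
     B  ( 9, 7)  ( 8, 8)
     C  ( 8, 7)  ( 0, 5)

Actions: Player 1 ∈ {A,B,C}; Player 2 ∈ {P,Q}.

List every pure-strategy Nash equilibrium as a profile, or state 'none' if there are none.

(A,P): not NE [P1→B gives 9>2]
(A,Q): not NE [P2→P gives 9>1]
(B,P): not NE [P2→Q gives 8>7]
(B,Q): NE
(C,P): not NE [P1→B gives 9>8]
(C,Q): not NE [P1→B gives 8>0; P2→P gives 7>5]

Nash profiles: (B,Q)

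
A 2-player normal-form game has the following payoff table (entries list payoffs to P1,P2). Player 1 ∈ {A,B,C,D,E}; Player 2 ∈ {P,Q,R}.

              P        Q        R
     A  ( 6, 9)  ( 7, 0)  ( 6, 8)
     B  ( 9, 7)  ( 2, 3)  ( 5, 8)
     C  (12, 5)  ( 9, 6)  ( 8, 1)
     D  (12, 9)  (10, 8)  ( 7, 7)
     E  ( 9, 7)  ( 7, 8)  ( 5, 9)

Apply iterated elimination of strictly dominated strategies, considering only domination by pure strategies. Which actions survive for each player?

P1 drop A (C beats it: P:12>6 Q:9>7 R:8>6)
P1 drop B (C beats it: P:12>9 Q:9>2 R:8>5)
P1 drop E (C beats it: P:12>9 Q:9>7 R:8>5)
P2 drop R (P beats it: C:5>1 D:9>7)
P1→{C,D} P2→{P,Q}

Remaining: P1:{C,D} P2:{P,Q}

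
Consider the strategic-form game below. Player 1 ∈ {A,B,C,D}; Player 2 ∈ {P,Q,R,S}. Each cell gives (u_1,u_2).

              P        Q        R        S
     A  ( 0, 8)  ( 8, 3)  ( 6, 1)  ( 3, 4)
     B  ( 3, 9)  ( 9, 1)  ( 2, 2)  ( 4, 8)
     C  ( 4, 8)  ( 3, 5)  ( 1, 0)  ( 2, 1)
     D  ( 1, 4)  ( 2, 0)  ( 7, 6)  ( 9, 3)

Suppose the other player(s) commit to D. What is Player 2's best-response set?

P2 best: {R}

u_2(P vs D) = 4
u_2(Q vs D) = 0
u_2(R vs D) = 6
u_2(S vs D) = 3
max payoff 6 at {R}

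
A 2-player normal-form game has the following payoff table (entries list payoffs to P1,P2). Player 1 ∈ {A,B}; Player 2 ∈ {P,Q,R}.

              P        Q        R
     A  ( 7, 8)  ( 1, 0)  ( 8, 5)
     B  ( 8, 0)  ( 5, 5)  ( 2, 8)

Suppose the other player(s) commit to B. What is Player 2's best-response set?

u_2(P vs B) = 0
u_2(Q vs B) = 5
u_2(R vs B) = 8
max payoff 8 at {R}

argmax u_2 = {R}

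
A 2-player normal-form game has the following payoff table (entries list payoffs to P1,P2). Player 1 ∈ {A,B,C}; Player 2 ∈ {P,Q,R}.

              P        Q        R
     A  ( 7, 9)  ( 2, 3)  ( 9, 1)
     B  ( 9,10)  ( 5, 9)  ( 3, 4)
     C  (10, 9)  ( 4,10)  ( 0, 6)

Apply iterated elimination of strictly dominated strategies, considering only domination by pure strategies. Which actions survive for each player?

Remaining: P1:{B,C} P2:{P,Q}

P2 drop R (P beats it: A:9>1 B:10>4 C:9>6)
P1 drop A (B beats it: P:9>7 Q:5>2)
P1→{B,C} P2→{P,Q}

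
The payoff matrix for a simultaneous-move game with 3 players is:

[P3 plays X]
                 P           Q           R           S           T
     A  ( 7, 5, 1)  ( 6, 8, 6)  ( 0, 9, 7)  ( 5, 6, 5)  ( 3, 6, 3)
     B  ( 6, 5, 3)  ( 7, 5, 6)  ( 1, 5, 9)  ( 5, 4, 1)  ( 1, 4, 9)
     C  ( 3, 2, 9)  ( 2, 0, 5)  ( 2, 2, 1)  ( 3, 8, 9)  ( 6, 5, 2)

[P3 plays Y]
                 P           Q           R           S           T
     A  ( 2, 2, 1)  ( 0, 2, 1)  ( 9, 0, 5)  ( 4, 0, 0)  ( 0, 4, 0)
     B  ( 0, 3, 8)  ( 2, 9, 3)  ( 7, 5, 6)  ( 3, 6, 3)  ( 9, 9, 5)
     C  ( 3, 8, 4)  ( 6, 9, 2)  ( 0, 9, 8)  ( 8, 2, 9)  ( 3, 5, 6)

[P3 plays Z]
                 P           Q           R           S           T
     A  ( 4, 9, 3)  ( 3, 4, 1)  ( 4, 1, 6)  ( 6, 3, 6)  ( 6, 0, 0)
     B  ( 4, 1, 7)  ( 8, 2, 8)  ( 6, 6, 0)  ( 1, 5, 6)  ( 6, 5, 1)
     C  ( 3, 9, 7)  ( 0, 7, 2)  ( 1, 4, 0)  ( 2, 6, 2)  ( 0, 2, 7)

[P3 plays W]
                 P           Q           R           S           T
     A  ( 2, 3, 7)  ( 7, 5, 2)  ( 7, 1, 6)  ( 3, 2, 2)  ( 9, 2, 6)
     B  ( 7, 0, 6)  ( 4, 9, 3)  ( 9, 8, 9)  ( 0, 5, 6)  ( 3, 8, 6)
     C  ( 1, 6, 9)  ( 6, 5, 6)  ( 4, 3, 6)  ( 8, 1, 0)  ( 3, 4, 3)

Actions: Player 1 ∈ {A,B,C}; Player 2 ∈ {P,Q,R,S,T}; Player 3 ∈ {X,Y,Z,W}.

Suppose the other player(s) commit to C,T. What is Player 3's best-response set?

BR_3 = {Z}

u_3(X vs C,T) = 2
u_3(Y vs C,T) = 6
u_3(Z vs C,T) = 7
u_3(W vs C,T) = 3
max payoff 7 at {Z}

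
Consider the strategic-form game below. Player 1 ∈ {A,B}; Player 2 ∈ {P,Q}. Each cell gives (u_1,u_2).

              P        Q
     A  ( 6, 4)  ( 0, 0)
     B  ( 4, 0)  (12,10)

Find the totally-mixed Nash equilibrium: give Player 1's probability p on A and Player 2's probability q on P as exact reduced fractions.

P1 mixes 5/7 on A; P2 mixes 6/7 on P

P1 indiff ⇒ q·6+(1-q)·0 = q·4+(1-q)·12 ⇒ q(2) = (1-q)(12) ⇒ q = 6/7
P2 indiff ⇒ p·4+(1-p)·0 = p·0+(1-p)·10 ⇒ p(4) = (1-p)(10) ⇒ p = 5/7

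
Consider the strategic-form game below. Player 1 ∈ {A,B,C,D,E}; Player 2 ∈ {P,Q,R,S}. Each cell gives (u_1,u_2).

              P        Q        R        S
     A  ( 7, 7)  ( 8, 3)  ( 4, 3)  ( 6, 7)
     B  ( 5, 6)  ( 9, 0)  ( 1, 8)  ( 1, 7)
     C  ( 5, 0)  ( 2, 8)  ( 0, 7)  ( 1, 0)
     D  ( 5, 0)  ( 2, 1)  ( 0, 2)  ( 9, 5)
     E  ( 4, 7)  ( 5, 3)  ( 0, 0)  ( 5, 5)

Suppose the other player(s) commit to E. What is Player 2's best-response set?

u_2(P vs E) = 7
u_2(Q vs E) = 3
u_2(R vs E) = 0
u_2(S vs E) = 5
max payoff 7 at {P}

argmax u_2 = {P}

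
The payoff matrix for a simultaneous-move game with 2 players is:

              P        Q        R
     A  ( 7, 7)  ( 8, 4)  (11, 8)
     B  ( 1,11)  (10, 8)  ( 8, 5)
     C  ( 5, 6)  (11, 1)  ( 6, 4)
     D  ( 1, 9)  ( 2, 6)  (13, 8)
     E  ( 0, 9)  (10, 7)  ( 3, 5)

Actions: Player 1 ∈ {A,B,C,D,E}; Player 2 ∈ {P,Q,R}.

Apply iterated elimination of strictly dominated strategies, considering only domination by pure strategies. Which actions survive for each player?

P1 drop E (C beats it: P:5>0 Q:11>10 R:6>3)
P2 drop Q (P beats it: A:7>4 B:11>8 C:6>1 D:9>6)
P1 drop B (A beats it: P:7>1 R:11>8)
P1 drop C (A beats it: P:7>5 R:11>6)
P1→{A,D} P2→{P,R}

IESDS → P1:{A,D} P2:{P,R}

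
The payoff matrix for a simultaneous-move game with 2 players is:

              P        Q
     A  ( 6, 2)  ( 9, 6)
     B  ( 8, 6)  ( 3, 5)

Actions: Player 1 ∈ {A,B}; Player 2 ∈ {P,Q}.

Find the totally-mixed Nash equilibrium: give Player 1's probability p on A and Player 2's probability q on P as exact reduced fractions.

P1 indiff ⇒ q·6+(1-q)·9 = q·8+(1-q)·3 ⇒ q(-2) = (1-q)(-6) ⇒ q = 3/4
P2 indiff ⇒ p·2+(1-p)·6 = p·6+(1-p)·5 ⇒ p(-4) = (1-p)(-1) ⇒ p = 1/5

P1 mixes 1/5 on A; P2 mixes 3/4 on P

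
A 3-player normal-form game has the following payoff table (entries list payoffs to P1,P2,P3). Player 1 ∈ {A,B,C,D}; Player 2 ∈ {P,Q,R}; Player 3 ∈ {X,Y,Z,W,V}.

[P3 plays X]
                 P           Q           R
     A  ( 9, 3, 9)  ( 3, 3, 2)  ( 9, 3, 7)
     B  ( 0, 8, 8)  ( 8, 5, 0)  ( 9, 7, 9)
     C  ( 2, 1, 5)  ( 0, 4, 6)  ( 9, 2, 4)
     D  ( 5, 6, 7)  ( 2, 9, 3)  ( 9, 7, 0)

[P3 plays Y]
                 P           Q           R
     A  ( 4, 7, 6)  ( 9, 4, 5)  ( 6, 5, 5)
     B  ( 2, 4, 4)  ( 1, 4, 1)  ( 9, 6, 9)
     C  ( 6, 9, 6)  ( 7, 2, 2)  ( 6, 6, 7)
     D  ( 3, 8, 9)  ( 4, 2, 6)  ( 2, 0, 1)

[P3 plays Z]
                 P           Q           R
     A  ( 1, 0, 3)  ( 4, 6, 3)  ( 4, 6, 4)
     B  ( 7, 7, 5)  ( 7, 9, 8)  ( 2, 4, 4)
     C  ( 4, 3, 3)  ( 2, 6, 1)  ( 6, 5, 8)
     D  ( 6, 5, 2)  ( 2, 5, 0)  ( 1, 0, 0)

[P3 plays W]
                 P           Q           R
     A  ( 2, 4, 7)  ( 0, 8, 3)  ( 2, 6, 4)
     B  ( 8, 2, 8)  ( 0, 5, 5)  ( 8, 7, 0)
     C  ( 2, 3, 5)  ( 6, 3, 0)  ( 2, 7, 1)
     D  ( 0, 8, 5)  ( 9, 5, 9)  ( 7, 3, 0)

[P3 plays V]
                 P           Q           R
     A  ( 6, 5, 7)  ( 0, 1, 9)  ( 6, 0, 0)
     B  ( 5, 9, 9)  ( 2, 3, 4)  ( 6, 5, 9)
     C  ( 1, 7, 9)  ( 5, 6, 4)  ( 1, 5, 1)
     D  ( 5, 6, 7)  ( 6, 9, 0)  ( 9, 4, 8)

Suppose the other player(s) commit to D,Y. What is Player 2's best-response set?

BR_2 = {P}

u_2(P vs D,Y) = 8
u_2(Q vs D,Y) = 2
u_2(R vs D,Y) = 0
max payoff 8 at {P}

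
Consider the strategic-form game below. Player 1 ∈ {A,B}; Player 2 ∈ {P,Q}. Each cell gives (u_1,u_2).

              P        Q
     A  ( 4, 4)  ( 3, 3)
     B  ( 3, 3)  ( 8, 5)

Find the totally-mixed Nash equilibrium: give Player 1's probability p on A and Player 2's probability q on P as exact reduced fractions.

P1 indiff ⇒ q·4+(1-q)·3 = q·3+(1-q)·8 ⇒ q(1) = (1-q)(5) ⇒ q = 5/6
P2 indiff ⇒ p·4+(1-p)·3 = p·3+(1-p)·5 ⇒ p(1) = (1-p)(2) ⇒ p = 2/3

p=2/3, q=5/6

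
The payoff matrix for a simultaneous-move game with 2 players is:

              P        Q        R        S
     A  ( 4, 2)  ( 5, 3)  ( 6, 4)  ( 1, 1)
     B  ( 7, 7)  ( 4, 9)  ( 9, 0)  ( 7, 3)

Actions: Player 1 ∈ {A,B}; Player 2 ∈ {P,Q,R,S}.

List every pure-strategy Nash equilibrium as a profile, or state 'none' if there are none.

(A,P): not NE [P1→B gives 7>4; P2→R gives 4>2]
(A,Q): not NE [P2→R gives 4>3]
(A,R): not NE [P1→B gives 9>6]
(A,S): not NE [P1→B gives 7>1; P2→R gives 4>1]
(B,P): not NE [P2→Q gives 9>7]
(B,Q): not NE [P1→A gives 5>4]
(B,R): not NE [P2→Q gives 9>0]
(B,S): not NE [P2→Q gives 9>3]

PSNE: ∅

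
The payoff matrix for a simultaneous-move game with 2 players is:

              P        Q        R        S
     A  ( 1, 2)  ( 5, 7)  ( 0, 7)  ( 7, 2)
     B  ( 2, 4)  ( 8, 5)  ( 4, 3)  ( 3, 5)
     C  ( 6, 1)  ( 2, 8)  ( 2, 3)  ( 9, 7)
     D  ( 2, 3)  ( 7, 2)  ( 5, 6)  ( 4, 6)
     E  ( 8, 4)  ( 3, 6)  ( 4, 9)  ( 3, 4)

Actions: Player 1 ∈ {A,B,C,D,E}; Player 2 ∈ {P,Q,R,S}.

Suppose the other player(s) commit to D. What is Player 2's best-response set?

P2 best: {R,S}

u_2(P vs D) = 3
u_2(Q vs D) = 2
u_2(R vs D) = 6
u_2(S vs D) = 6
max payoff 6 at {R,S}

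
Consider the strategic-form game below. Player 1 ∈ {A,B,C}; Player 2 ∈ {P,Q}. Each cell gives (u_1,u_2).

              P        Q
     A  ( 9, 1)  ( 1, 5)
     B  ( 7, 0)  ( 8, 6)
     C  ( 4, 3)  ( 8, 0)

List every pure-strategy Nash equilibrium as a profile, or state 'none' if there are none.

(A,P): not NE [P2→Q gives 5>1]
(A,Q): not NE [P1→C gives 8>1]
(B,P): not NE [P1→A gives 9>7; P2→Q gives 6>0]
(B,Q): NE
(C,P): not NE [P1→A gives 9>4]
(C,Q): not NE [P2→P gives 3>0]

PSNE = {(B,Q)}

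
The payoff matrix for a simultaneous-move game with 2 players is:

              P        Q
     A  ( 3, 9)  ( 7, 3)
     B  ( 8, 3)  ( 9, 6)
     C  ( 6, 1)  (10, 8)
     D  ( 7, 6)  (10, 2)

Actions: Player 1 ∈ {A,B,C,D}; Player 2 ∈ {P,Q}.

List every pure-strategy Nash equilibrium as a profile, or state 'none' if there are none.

(A,P): not NE [P1→B gives 8>3]
(A,Q): not NE [P1→D gives 10>7; P2→P gives 9>3]
(B,P): not NE [P2→Q gives 6>3]
(B,Q): not NE [P1→D gives 10>9]
(C,P): not NE [P1→B gives 8>6; P2→Q gives 8>1]
(C,Q): NE
(D,P): not NE [P1→B gives 8>7]
(D,Q): not NE [P2→P gives 6>2]

PSNE = {(C,Q)}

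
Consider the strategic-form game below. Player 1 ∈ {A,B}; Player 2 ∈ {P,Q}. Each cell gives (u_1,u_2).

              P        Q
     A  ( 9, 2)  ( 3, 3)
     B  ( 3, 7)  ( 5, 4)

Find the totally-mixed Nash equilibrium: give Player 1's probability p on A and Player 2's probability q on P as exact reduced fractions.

P1 indiff ⇒ q·9+(1-q)·3 = q·3+(1-q)·5 ⇒ q(6) = (1-q)(2) ⇒ q = 1/4
P2 indiff ⇒ p·2+(1-p)·7 = p·3+(1-p)·4 ⇒ p(-1) = (1-p)(-3) ⇒ p = 3/4

(p,q) = (3/4, 1/4)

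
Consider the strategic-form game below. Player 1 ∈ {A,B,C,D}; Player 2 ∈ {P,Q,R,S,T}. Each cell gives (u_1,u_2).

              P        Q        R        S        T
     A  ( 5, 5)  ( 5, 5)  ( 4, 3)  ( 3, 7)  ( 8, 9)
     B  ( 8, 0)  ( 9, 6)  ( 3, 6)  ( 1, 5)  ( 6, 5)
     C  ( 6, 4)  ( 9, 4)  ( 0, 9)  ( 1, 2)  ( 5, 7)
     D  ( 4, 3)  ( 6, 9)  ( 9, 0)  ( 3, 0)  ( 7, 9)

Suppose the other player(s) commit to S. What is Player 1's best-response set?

u_1(A vs S) = 3
u_1(B vs S) = 1
u_1(C vs S) = 1
u_1(D vs S) = 3
max payoff 3 at {A,D}

argmax u_1 = {A,D}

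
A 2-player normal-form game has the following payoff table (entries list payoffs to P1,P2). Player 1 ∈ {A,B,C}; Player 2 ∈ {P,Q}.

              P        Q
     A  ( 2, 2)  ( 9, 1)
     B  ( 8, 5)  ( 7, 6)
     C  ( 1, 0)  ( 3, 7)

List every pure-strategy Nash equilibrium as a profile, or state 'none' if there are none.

No pure NE.

(A,P): not NE [P1→B gives 8>2]
(A,Q): not NE [P2→P gives 2>1]
(B,P): not NE [P2→Q gives 6>5]
(B,Q): not NE [P1→A gives 9>7]
(C,P): not NE [P1→B gives 8>1; P2→Q gives 7>0]
(C,Q): not NE [P1→A gives 9>3]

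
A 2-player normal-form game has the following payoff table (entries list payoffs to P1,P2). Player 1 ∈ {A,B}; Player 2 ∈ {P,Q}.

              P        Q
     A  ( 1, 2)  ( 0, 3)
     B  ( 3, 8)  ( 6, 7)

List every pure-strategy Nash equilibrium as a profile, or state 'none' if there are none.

(A,P): not NE [P1→B gives 3>1; P2→Q gives 3>2]
(A,Q): not NE [P1→B gives 6>0]
(B,P): NE
(B,Q): not NE [P2→P gives 8>7]

PSNE = {(B,P)}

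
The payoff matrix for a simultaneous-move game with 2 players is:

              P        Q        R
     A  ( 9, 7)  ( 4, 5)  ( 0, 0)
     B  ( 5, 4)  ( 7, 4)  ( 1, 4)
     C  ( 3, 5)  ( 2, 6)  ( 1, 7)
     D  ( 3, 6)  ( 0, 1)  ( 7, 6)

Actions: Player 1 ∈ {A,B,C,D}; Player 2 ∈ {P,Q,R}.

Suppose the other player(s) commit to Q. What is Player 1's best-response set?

argmax u_1 = {B}

u_1(A vs Q) = 4
u_1(B vs Q) = 7
u_1(C vs Q) = 2
u_1(D vs Q) = 0
max payoff 7 at {B}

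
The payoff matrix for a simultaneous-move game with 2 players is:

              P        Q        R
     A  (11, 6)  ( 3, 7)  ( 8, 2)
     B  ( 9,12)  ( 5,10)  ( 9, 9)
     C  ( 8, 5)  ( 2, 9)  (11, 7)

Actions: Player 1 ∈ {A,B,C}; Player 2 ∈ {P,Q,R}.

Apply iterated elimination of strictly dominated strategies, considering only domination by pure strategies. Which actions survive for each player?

P2 drop R (Q beats it: A:7>2 B:10>9 C:9>7)
P1 drop C (A beats it: P:11>8 Q:3>2)
P1→{A,B} P2→{P,Q}

IESDS → P1:{A,B} P2:{P,Q}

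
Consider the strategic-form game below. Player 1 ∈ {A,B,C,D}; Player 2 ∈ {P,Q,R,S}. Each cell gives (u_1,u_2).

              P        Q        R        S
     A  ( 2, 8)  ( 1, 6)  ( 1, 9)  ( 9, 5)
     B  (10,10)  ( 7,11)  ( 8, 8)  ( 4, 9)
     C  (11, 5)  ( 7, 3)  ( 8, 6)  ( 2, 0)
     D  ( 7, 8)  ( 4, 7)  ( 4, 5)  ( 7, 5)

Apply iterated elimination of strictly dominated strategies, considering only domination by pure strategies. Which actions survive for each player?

IESDS → P1:{B,C} P2:{P,Q,R}

P2 drop S (P beats it: A:8>5 B:10>9 C:5>0 D:8>5)
P1 drop A (B beats it: P:10>2 Q:7>1 R:8>1)
P1 drop D (B beats it: P:10>7 Q:7>4 R:8>4)
P1→{B,C} P2→{P,Q,R}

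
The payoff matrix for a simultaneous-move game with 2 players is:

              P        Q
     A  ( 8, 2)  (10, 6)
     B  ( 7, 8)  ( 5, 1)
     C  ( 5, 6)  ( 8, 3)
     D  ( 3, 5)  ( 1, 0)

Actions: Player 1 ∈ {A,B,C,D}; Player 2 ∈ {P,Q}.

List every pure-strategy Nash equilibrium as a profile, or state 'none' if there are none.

Nash profiles: (A,Q)

(A,P): not NE [P2→Q gives 6>2]
(A,Q): NE
(B,P): not NE [P1→A gives 8>7]
(B,Q): not NE [P1→A gives 10>5; P2→P gives 8>1]
(C,P): not NE [P1→A gives 8>5]
(C,Q): not NE [P1→A gives 10>8; P2→P gives 6>3]
(D,P): not NE [P1→A gives 8>3]
(D,Q): not NE [P1→A gives 10>1; P2→P gives 5>0]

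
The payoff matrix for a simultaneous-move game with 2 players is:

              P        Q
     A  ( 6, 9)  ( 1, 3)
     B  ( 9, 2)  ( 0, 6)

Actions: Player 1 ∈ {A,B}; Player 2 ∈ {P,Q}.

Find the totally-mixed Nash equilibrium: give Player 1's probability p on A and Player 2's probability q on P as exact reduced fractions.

(p,q) = (2/5, 1/4)

P1 indiff ⇒ q·6+(1-q)·1 = q·9+(1-q)·0 ⇒ q(-3) = (1-q)(-1) ⇒ q = 1/4
P2 indiff ⇒ p·9+(1-p)·2 = p·3+(1-p)·6 ⇒ p(6) = (1-p)(4) ⇒ p = 2/5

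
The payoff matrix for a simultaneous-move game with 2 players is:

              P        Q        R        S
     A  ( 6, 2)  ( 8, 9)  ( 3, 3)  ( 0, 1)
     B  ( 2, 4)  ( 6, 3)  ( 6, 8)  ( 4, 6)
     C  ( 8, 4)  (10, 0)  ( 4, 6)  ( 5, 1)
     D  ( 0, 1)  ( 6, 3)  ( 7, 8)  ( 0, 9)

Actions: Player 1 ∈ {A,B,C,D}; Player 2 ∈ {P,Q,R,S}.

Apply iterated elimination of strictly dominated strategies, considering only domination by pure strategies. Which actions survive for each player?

Survivors P1:{B,C,D} P2:{R,S}

P1 drop A (C beats it: P:8>6 Q:10>8 R:4>3 S:5>0)
P2 drop P (R beats it: B:8>4 C:6>4 D:8>1)
P2 drop Q (R beats it: B:8>3 C:6>0 D:8>3)
P1→{B,C,D} P2→{R,S}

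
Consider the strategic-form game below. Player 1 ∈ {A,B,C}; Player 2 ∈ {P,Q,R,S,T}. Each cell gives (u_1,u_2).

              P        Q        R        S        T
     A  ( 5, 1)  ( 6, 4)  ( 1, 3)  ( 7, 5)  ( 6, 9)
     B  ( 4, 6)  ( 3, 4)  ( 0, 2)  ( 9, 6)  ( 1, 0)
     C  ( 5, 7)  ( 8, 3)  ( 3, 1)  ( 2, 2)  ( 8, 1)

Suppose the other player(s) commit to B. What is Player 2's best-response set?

P2 best: {P,S}

u_2(P vs B) = 6
u_2(Q vs B) = 4
u_2(R vs B) = 2
u_2(S vs B) = 6
u_2(T vs B) = 0
max payoff 6 at {P,S}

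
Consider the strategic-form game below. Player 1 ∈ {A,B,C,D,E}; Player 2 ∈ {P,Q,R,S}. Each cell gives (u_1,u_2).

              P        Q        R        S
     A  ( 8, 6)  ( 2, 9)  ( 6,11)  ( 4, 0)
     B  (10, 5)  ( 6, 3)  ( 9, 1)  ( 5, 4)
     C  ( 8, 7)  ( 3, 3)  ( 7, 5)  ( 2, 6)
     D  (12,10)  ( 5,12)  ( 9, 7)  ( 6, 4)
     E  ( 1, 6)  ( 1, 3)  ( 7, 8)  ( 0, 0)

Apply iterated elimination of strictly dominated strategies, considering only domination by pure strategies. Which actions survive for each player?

IESDS → P1:{B,D} P2:{P,Q}

P1 drop A (B beats it: P:10>8 Q:6>2 R:9>6 S:5>4)
P1 drop C (B beats it: P:10>8 Q:6>3 R:9>7 S:5>2)
P1 drop E (B beats it: P:10>1 Q:6>1 R:9>7 S:5>0)
P2 drop R (P beats it: B:5>1 D:10>7)
P2 drop S (P beats it: B:5>4 D:10>4)
P1→{B,D} P2→{P,Q}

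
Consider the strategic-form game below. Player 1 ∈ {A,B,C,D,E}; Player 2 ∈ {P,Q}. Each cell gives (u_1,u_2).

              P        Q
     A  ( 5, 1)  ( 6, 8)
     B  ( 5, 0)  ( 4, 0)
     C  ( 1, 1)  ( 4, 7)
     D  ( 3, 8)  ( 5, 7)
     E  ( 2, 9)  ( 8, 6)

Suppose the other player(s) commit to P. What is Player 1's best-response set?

argmax u_1 = {A,B}

u_1(A vs P) = 5
u_1(B vs P) = 5
u_1(C vs P) = 1
u_1(D vs P) = 3
u_1(E vs P) = 2
max payoff 5 at {A,B}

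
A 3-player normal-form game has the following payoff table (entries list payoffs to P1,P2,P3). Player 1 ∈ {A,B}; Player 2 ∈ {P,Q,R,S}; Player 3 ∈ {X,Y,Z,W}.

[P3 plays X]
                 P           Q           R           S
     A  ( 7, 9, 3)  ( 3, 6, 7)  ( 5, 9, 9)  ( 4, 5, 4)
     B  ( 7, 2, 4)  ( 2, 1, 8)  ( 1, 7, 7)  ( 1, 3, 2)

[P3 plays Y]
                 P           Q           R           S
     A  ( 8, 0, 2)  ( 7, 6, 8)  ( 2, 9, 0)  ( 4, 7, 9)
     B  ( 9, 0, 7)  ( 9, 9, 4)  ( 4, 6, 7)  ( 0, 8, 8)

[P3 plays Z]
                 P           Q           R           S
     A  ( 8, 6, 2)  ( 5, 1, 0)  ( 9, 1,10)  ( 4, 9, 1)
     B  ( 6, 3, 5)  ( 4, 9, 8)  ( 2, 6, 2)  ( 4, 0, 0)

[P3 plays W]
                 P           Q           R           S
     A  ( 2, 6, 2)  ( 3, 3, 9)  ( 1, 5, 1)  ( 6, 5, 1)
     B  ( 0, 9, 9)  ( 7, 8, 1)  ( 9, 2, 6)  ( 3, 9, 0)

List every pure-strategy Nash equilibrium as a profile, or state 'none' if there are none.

Nash profiles: (A,P,X)

(A,P,X): NE
(A,P,Y): not NE [P1→B gives 9>8; P2→R gives 9>0; P3→X gives 3>2]
(A,P,Z): not NE [P2→S gives 9>6; P3→X gives 3>2]
(A,P,W): not NE [P3→X gives 3>2]
(A,Q,X): not NE [P2→R gives 9>6; P3→W gives 9>7]
(A,Q,Y): not NE [P1→B gives 9>7; P2→R gives 9>6; P3→W gives 9>8]
(A,Q,Z): not NE [P2→S gives 9>1; P3→W gives 9>0]
(A,Q,W): not NE [P1→B gives 7>3; P2→P gives 6>3]
(A,R,X): not NE [P3→Z gives 10>9]
(A,R,Y): not NE [P1→B gives 4>2; P3→Z gives 10>0]
(A,R,Z): not NE [P2→S gives 9>1]
(A,R,W): not NE [P1→B gives 9>1; P2→P gives 6>5; P3→Z gives 10>1]
(A,S,X): not NE [P2→R gives 9>5; P3→Y gives 9>4]
(A,S,Y): not NE [P2→R gives 9>7]
(A,S,Z): not NE [P3→Y gives 9>1]
(A,S,W): not NE [P2→P gives 6>5; P3→Y gives 9>1]
(B,P,X): not NE [P2→R gives 7>2; P3→W gives 9>4]
(B,P,Y): not NE [P2→Q gives 9>0; P3→W gives 9>7]
(B,P,Z): not NE [P1→A gives 8>6; P2→Q gives 9>3; P3→W gives 9>5]
(B,P,W): not NE [P1→A gives 2>0]
(B,Q,X): not NE [P1→A gives 3>2; P2→R gives 7>1]
(B,Q,Y): not NE [P3→Z gives 8>4]
(B,Q,Z): not NE [P1→A gives 5>4]
(B,Q,W): not NE [P2→S gives 9>8; P3→Z gives 8>1]
(B,R,X): not NE [P1→A gives 5>1]
(B,R,Y): not NE [P2→Q gives 9>6]
(B,R,Z): not NE [P1→A gives 9>2; P2→Q gives 9>6; P3→Y gives 7>2]
(B,R,W): not NE [P2→S gives 9>2; P3→Y gives 7>6]
(B,S,X): not NE [P1→A gives 4>1; P2→R gives 7>3; P3→Y gives 8>2]
(B,S,Y): not NE [P1→A gives 4>0; P2→Q gives 9>8]
(B,S,Z): not NE [P2→Q gives 9>0; P3→Y gives 8>0]
(B,S,W): not NE [P1→A gives 6>3; P3→Y gives 8>0]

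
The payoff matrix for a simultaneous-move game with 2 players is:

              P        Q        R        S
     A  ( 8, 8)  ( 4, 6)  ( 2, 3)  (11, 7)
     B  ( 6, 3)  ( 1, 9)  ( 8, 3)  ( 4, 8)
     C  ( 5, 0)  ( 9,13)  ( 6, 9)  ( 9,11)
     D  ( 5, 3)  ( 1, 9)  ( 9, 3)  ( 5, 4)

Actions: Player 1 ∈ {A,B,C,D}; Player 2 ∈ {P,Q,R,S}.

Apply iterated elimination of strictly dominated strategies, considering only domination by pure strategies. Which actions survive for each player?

Remaining: P1:{A,C} P2:{P,Q,S}

P2 drop R (Q beats it: A:6>3 B:9>3 C:13>9 D:9>3)
P1 drop B (A beats it: P:8>6 Q:4>1 S:11>4)
P1 drop D (A beats it: P:8>5 Q:4>1 S:11>5)
P1→{A,C} P2→{P,Q,S}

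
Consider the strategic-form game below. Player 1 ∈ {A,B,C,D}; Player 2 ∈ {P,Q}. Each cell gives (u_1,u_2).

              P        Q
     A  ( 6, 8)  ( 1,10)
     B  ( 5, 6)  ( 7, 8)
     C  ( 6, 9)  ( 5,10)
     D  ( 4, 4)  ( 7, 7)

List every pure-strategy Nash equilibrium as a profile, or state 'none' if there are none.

PSNE = {(B,Q), (D,Q)}

(A,P): not NE [P2→Q gives 10>8]
(A,Q): not NE [P1→D gives 7>1]
(B,P): not NE [P1→C gives 6>5; P2→Q gives 8>6]
(B,Q): NE
(C,P): not NE [P2→Q gives 10>9]
(C,Q): not NE [P1→D gives 7>5]
(D,P): not NE [P1→C gives 6>4; P2→Q gives 7>4]
(D,Q): NE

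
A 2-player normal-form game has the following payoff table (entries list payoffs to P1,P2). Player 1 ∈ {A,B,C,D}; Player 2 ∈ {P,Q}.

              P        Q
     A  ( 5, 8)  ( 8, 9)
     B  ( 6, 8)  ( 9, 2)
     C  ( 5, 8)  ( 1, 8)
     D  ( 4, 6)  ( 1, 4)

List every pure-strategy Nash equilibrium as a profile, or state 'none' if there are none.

PSNE = {(B,P)}

(A,P): not NE [P1→B gives 6>5; P2→Q gives 9>8]
(A,Q): not NE [P1→B gives 9>8]
(B,P): NE
(B,Q): not NE [P2→P gives 8>2]
(C,P): not NE [P1→B gives 6>5]
(C,Q): not NE [P1→B gives 9>1]
(D,P): not NE [P1→B gives 6>4]
(D,Q): not NE [P1→B gives 9>1; P2→P gives 6>4]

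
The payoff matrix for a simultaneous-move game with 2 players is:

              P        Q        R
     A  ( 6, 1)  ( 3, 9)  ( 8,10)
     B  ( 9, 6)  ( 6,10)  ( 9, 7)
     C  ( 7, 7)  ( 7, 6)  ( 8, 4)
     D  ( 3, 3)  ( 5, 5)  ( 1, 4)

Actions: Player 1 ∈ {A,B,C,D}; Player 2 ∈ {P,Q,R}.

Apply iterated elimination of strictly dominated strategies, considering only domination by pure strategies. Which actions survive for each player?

P1 drop A (B beats it: P:9>6 Q:6>3 R:9>8)
P1 drop D (B beats it: P:9>3 Q:6>5 R:9>1)
P2 drop R (Q beats it: B:10>7 C:6>4)
P1→{B,C} P2→{P,Q}

Remaining: P1:{B,C} P2:{P,Q}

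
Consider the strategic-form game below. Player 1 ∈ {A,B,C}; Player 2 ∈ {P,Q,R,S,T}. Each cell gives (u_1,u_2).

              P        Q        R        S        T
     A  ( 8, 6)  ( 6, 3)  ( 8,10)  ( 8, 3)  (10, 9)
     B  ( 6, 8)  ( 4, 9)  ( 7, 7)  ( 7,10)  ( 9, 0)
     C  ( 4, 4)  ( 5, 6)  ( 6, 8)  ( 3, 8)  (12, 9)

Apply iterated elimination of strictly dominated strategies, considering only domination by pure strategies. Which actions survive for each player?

IESDS → P1:{A,C} P2:{R,T}

P1 drop B (A beats it: P:8>6 Q:6>4 R:8>7 S:8>7 T:10>9)
P2 drop P (R beats it: A:10>6 C:8>4)
P2 drop Q (R beats it: A:10>3 C:8>6)
P2 drop S (T beats it: A:9>3 C:9>8)
P1→{A,C} P2→{R,T}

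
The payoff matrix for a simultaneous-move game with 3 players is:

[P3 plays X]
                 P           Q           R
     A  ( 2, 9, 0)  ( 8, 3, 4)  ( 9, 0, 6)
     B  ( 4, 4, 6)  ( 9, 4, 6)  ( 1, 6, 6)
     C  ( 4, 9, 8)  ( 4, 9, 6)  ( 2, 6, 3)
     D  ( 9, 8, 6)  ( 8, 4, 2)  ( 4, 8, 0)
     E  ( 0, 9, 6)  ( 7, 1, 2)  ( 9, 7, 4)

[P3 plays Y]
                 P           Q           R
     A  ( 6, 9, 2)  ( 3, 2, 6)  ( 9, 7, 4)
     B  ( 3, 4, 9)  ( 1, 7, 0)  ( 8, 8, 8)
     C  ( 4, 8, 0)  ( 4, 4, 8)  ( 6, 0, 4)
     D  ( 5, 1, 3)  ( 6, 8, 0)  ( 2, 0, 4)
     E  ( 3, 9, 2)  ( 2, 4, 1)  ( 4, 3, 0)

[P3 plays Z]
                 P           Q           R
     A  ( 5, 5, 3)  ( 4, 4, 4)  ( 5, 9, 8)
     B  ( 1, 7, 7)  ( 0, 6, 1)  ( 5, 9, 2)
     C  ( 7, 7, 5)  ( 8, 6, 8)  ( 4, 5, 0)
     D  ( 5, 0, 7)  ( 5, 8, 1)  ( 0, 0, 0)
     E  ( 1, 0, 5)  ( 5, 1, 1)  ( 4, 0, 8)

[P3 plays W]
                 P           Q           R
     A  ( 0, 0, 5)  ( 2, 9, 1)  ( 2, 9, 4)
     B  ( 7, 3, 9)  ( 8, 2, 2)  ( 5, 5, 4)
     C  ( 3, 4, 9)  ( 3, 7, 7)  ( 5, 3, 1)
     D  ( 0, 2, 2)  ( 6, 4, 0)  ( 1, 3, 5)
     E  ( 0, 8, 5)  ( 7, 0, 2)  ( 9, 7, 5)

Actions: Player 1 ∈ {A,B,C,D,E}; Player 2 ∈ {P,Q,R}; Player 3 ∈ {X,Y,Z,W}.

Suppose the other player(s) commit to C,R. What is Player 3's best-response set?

argmax u_3 = {Y}

u_3(X vs C,R) = 3
u_3(Y vs C,R) = 4
u_3(Z vs C,R) = 0
u_3(W vs C,R) = 1
max payoff 4 at {Y}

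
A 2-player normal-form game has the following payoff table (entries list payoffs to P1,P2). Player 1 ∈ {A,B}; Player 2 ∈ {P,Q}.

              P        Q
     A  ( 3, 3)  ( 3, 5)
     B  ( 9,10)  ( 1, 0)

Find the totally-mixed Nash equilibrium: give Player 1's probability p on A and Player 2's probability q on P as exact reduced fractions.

P1 indiff ⇒ q·3+(1-q)·3 = q·9+(1-q)·1 ⇒ q(-6) = (1-q)(-2) ⇒ q = 1/4
P2 indiff ⇒ p·3+(1-p)·10 = p·5+(1-p)·0 ⇒ p(-2) = (1-p)(-10) ⇒ p = 5/6

p=5/6, q=1/4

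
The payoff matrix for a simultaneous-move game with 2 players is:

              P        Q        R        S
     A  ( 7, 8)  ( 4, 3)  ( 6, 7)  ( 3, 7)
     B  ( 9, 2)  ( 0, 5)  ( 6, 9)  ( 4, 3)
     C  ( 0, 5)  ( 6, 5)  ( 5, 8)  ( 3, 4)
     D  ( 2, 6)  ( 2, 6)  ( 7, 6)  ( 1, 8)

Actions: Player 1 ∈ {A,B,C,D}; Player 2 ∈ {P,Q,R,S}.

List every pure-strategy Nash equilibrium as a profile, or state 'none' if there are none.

(A,P): not NE [P1→B gives 9>7]
(A,Q): not NE [P1→C gives 6>4; P2→P gives 8>3]
(A,R): not NE [P1→D gives 7>6; P2→P gives 8>7]
(A,S): not NE [P1→B gives 4>3; P2→P gives 8>7]
(B,P): not NE [P2→R gives 9>2]
(B,Q): not NE [P1→C gives 6>0; P2→R gives 9>5]
(B,R): not NE [P1→D gives 7>6]
(B,S): not NE [P2→R gives 9>3]
(C,P): not NE [P1→B gives 9>0; P2→R gives 8>5]
(C,Q): not NE [P2→R gives 8>5]
(C,R): not NE [P1→D gives 7>5]
(C,S): not NE [P1→B gives 4>3; P2→R gives 8>4]
(D,P): not NE [P1→B gives 9>2; P2→S gives 8>6]
(D,Q): not NE [P1→C gives 6>2; P2→S gives 8>6]
(D,R): not NE [P2→S gives 8>6]
(D,S): not NE [P1→B gives 4>1]

No pure NE.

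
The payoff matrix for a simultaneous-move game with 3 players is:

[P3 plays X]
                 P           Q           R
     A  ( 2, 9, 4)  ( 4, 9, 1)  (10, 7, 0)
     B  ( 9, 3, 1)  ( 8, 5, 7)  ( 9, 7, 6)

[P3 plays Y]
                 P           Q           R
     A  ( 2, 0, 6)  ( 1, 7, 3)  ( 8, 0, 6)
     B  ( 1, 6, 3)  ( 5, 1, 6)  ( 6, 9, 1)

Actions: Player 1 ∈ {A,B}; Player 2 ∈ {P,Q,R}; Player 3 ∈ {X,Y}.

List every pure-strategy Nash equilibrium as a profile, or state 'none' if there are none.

(A,P,X): not NE [P1→B gives 9>2; P3→Y gives 6>4]
(A,P,Y): not NE [P2→Q gives 7>0]
(A,Q,X): not NE [P1→B gives 8>4; P3→Y gives 3>1]
(A,Q,Y): not NE [P1→B gives 5>1]
(A,R,X): not NE [P2→Q gives 9>7; P3→Y gives 6>0]
(A,R,Y): not NE [P2→Q gives 7>0]
(B,P,X): not NE [P2→R gives 7>3; P3→Y gives 3>1]
(B,P,Y): not NE [P1→A gives 2>1; P2→R gives 9>6]
(B,Q,X): not NE [P2→R gives 7>5]
(B,Q,Y): not NE [P2→R gives 9>1; P3→X gives 7>6]
(B,R,X): not NE [P1→A gives 10>9]
(B,R,Y): not NE [P1→A gives 8>6; P3→X gives 6>1]

PSNE: ∅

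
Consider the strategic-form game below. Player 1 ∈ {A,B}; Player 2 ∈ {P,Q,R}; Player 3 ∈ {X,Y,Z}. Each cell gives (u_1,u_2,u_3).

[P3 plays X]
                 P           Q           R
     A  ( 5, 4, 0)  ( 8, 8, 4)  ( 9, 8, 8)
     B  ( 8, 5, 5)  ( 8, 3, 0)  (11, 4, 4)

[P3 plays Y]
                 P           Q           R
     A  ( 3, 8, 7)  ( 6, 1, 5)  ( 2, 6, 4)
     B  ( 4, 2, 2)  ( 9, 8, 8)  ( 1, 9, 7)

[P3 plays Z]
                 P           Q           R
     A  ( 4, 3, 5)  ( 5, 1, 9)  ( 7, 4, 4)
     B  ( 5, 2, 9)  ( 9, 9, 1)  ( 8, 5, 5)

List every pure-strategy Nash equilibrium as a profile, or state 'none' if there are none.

PSNE: ∅

(A,P,X): not NE [P1→B gives 8>5; P2→R gives 8>4; P3→Y gives 7>0]
(A,P,Y): not NE [P1→B gives 4>3]
(A,P,Z): not NE [P1→B gives 5>4; P2→R gives 4>3; P3→Y gives 7>5]
(A,Q,X): not NE [P3→Z gives 9>4]
(A,Q,Y): not NE [P1→B gives 9>6; P2→P gives 8>1; P3→Z gives 9>5]
(A,Q,Z): not NE [P1→B gives 9>5; P2→R gives 4>1]
(A,R,X): not NE [P1→B gives 11>9]
(A,R,Y): not NE [P2→P gives 8>6; P3→X gives 8>4]
(A,R,Z): not NE [P1→B gives 8>7; P3→X gives 8>4]
(B,P,X): not NE [P3→Z gives 9>5]
(B,P,Y): not NE [P2→R gives 9>2; P3→Z gives 9>2]
(B,P,Z): not NE [P2→Q gives 9>2]
(B,Q,X): not NE [P2→P gives 5>3; P3→Y gives 8>0]
(B,Q,Y): not NE [P2→R gives 9>8]
(B,Q,Z): not NE [P3→Y gives 8>1]
(B,R,X): not NE [P2→P gives 5>4; P3→Y gives 7>4]
(B,R,Y): not NE [P1→A gives 2>1]
(B,R,Z): not NE [P2→Q gives 9>5; P3→Y gives 7>5]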